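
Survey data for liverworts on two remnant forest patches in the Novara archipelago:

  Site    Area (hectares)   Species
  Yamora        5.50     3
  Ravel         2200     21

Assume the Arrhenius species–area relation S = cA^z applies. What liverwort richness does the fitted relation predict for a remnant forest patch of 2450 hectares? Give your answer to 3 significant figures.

21.7

z = ln(21/3) / ln(2200/5.5) = 1.9459 / 5.9915 = 0.3248
c = 3 / 5.5^0.3248 = 3 / 1.74 = 1.725
S₃ = 1.725 × 2450^0.3248 = 1.725 × 12.61 ≈ 21.75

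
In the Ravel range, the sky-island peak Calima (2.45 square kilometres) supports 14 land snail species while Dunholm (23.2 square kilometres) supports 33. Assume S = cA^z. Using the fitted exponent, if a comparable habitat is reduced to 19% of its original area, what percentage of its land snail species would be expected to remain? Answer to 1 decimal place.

z = ln(33/14) / ln(23.2/2.45) = 0.8575 / 2.2481 = 0.3814
S_new/S_old = (A_new/A_old)^z = 0.19^0.3814 = exp(0.3814 × -1.6607) = 0.5308

53.1%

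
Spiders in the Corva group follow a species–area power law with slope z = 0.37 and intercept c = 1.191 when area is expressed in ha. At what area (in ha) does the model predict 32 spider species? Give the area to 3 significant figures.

7290 ha

32 = 1.191 × A^0.37  ⇒  A^0.37 = 32/1.191 = 26.87
ln A = ln(26.87) / 0.37 = 3.2909 / 0.37 = 8.8944
A = e^8.8944 ≈ 7291 ha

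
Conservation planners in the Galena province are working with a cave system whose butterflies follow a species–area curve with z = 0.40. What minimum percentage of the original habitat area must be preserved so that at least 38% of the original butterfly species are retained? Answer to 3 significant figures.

8.90%

Need (A_new/A_old)^0.4 = 0.38, so A_new/A_old = 0.38^(1/0.4) = 0.38^2.5
ln(A_new/A_old) = ln 0.38 / 0.4 = -0.9676 / 0.4 = -2.4190
A_new/A_old = e^-2.4190 ≈ 0.08901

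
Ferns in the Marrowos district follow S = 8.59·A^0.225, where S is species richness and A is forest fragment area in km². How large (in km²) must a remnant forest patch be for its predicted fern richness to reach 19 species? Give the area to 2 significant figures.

34 km²

19 = 8.59 × A^0.225  ⇒  A^0.225 = 19/8.59 = 2.212
ln A = ln(2.212) / 0.225 = 0.7938 / 0.225 = 3.5282
A = e^3.5282 ≈ 34.06 km²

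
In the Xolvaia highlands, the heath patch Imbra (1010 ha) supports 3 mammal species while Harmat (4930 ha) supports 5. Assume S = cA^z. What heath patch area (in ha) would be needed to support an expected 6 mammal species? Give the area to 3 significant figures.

z = ln(5/3) / ln(4930/1010) = 0.5108 / 1.5854 = 0.3222
c = 3 / 1010^0.3222 = 3 / 9.29 = 0.3229
A = (6/0.3229)^(1/0.3222) ⇒ ln A = ln(18.58)/0.3222 = 9.0689
A = e^9.0689 ≈ 8681 ha

8680 ha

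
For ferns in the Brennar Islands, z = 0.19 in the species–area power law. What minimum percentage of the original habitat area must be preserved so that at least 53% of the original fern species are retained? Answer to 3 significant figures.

3.54%

Need (A_new/A_old)^0.19 = 0.53, so A_new/A_old = 0.53^(1/0.19) = 0.53^5.263
ln(A_new/A_old) = ln 0.53 / 0.19 = -0.6349 / 0.19 = -3.3415
A_new/A_old = e^-3.3415 ≈ 0.03539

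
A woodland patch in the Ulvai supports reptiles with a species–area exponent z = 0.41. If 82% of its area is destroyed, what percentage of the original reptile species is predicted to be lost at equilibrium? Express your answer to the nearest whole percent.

S_new/S_old = (A_new/A_old)^z = 0.18^0.41
= exp(0.41 × ln 0.18) = exp(0.41 × -1.7148) = exp(-0.7031) ≈ 0.4951
Fraction lost = 1 − 0.4951 = 0.5049

50%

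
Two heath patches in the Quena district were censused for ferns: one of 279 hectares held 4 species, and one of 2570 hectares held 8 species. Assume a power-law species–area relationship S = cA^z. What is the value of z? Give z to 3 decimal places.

Taking logs: ln S = ln c + z ln A, so z = (ln S₂ − ln S₁)/(ln A₂ − ln A₁).
z = ln(8/4) / ln(2570/279) = ln(2) / ln(9.211) = 0.6931 / 2.2204 = 0.3122

0.312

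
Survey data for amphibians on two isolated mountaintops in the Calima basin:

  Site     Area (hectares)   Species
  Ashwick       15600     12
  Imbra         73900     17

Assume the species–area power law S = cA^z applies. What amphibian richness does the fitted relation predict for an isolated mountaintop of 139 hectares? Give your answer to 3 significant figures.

z = ln(17/12) / ln(73900/15600) = 0.3483 / 1.5554 = 0.2239
c = 12 / 15600^0.2239 = 12 / 8.689 = 1.381
S₃ = 1.381 × 139^0.2239 = 1.381 × 3.019 ≈ 4.17

4.17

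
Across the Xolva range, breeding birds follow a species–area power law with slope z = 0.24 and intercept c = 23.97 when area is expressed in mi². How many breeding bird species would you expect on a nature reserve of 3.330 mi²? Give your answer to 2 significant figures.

S = 23.97 × 3.33^0.24
ln S = ln 23.97 + 0.24 × ln 3.33 = 3.1768 + 0.24 × 1.2030 = 3.4655
S = e^3.4655 ≈ 31.99

32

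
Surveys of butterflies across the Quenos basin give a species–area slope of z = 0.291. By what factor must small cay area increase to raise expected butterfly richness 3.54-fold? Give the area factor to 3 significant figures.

77.0

(A₂/A₁)^0.291 = 3.54, so A₂/A₁ = 3.54^(1/0.291) = 3.54^3.436
ln(A₂/A₁) = ln 3.54 / 0.291 = 1.2641 / 0.291 = 4.3441
A₂/A₁ = e^4.3441 ≈ 77.02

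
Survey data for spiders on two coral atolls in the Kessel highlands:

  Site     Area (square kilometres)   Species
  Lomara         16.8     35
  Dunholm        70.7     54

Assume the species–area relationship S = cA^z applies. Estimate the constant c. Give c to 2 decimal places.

z = ln(S₂/S₁) / ln(A₂/A₁) = ln(54/35) / ln(70.7/16.8) = 0.4336 / 1.4371 = 0.3018
c = S₁ / A₁^z = 35 / 16.8^0.3018 = 35 / 2.343 = 14.94

14.94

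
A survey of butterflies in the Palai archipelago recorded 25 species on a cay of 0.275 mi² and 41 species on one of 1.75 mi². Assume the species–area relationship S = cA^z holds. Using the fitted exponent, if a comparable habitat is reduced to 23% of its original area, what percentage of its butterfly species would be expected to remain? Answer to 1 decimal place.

67.5%

z = ln(41/25) / ln(1.75/0.275) = 0.4947 / 1.8506 = 0.2673
S_new/S_old = (A_new/A_old)^z = 0.23^0.2673 = exp(0.2673 × -1.4697) = 0.6751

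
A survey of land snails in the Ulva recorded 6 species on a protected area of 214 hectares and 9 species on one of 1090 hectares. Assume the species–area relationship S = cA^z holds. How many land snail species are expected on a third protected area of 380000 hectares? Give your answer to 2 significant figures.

z = ln(9/6) / ln(1090/214) = 0.4055 / 1.6280 = 0.2491
c = 6 / 214^0.2491 = 6 / 3.806 = 1.577
S₃ = 1.577 × 380000^0.2491 = 1.577 × 24.53 ≈ 38.68

39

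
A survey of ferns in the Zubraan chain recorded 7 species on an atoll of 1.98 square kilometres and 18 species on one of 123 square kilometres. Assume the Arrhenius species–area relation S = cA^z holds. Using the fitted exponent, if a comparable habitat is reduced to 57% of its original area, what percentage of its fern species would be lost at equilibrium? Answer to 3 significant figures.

z = ln(18/7) / ln(123/1.98) = 0.9445 / 4.1291 = 0.2287
S_new/S_old = (A_new/A_old)^z = 0.57^0.2287 = exp(0.2287 × -0.5621) = 0.8793
Fraction lost = 1 − 0.8793 = 0.1207

12.1%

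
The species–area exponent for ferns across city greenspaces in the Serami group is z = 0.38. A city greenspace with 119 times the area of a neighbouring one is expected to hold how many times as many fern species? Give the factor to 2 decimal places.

S₂/S₁ = (A₂/A₁)^z = 119^0.38
ln(S₂/S₁) = 0.38 × ln 119 = 0.38 × 4.7791 = 1.8161
S₂/S₁ = e^1.8161 ≈ 6.148

6.15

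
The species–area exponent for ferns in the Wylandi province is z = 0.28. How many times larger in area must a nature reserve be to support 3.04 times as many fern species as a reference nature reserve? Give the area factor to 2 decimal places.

53.03

(A₂/A₁)^0.28 = 3.04, so A₂/A₁ = 3.04^(1/0.28) = 3.04^3.571
ln(A₂/A₁) = ln 3.04 / 0.28 = 1.1119 / 0.28 = 3.9709
A₂/A₁ = e^3.9709 ≈ 53.03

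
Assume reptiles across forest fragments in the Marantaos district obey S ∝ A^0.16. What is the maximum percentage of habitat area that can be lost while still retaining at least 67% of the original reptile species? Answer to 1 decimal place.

Need (A_new/A_old)^0.16 = 0.67, so A_new/A_old = 0.67^(1/0.16) = 0.67^6.25
ln(A_new/A_old) = ln 0.67 / 0.16 = -0.4005 / 0.16 = -2.5030
A_new/A_old = e^-2.5030 ≈ 0.08184
Fraction that can be lost = 1 − 0.08184 = 0.9182

91.8%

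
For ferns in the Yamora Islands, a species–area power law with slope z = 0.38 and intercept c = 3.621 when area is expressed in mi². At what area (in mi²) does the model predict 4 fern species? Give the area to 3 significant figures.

4 = 3.621 × A^0.38  ⇒  A^0.38 = 4/3.621 = 1.105
ln A = ln(1.105) / 0.38 = 0.0995 / 0.38 = 0.2620
A = e^0.2620 ≈ 1.299 mi²

1.30 mi²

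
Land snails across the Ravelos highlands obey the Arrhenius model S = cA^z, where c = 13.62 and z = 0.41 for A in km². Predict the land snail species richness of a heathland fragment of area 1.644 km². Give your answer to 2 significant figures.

S = 13.62 × 1.644^0.41
ln S = ln 13.62 + 0.41 × ln 1.644 = 2.6115 + 0.41 × 0.4971 = 2.8154
S = e^2.8154 ≈ 16.7

17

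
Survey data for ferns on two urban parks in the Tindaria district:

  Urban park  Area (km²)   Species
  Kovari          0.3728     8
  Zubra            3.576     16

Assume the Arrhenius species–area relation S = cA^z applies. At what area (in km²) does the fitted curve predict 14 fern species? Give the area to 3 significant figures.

z = ln(16/8) / ln(3.576/0.3728) = 0.6931 / 2.2610 = 0.3066
c = 8 / 0.3728^0.3066 = 8 / 0.739 = 10.83
A = (14/10.83)^(1/0.3066) ⇒ ln A = ln(1.293)/0.3066 = 0.8387
A = e^0.8387 ≈ 2.313 km²

2.31 km²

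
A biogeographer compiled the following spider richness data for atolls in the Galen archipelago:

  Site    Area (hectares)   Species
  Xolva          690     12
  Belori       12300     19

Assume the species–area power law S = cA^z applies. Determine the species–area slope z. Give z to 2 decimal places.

Taking logs: ln S = ln c + z ln A, so z = (ln S₂ − ln S₁)/(ln A₂ − ln A₁).
z = ln(19/12) / ln(12300/690) = ln(1.583) / ln(17.83) = 0.4595 / 2.8807 = 0.1595

0.16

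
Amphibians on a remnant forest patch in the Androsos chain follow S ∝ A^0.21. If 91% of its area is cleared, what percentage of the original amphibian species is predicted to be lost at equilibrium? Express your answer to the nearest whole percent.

40%

S_new/S_old = (A_new/A_old)^z = 0.09^0.21
= exp(0.21 × ln 0.09) = exp(0.21 × -2.4079) = exp(-0.5057) ≈ 0.6031
Fraction lost = 1 − 0.6031 = 0.3969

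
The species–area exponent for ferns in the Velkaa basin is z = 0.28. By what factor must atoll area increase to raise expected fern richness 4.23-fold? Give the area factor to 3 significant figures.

(A₂/A₁)^0.28 = 4.23, so A₂/A₁ = 4.23^(1/0.28) = 4.23^3.571
ln(A₂/A₁) = ln 4.23 / 0.28 = 1.4422 / 0.28 = 5.1507
A₂/A₁ = e^5.1507 ≈ 172.6

173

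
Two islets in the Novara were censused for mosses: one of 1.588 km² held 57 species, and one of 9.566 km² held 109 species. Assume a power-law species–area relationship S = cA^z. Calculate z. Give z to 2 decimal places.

0.36

Taking logs: ln S = ln c + z ln A, so z = (ln S₂ − ln S₁)/(ln A₂ − ln A₁).
z = ln(109/57) / ln(9.566/1.588) = ln(1.912) / ln(6.024) = 0.6483 / 1.7957 = 0.3610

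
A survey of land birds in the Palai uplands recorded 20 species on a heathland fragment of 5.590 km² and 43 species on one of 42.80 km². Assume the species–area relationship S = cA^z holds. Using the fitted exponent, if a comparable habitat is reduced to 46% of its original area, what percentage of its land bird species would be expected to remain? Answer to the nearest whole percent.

z = ln(43/20) / ln(42.8/5.59) = 0.7655 / 2.0356 = 0.3760
S_new/S_old = (A_new/A_old)^z = 0.46^0.3760 = exp(0.3760 × -0.7765) = 0.7468

75%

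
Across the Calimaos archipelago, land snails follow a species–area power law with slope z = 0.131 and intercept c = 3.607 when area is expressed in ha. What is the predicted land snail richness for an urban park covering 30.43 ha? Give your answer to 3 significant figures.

S = 3.607 × 30.43^0.131
ln S = ln 3.607 + 0.131 × ln 30.43 = 1.2829 + 0.131 × 3.4154 = 1.7303
S = e^1.7303 ≈ 5.642

5.64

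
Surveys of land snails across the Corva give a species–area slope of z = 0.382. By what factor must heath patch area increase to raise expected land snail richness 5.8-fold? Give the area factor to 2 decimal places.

99.66

(A₂/A₁)^0.382 = 5.8, so A₂/A₁ = 5.8^(1/0.382) = 5.8^2.618
ln(A₂/A₁) = ln 5.8 / 0.382 = 1.7579 / 0.382 = 4.6017
A₂/A₁ = e^4.6017 ≈ 99.66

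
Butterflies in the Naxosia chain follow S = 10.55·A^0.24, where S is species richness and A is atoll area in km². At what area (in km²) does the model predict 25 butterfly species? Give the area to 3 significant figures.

25 = 10.55 × A^0.24  ⇒  A^0.24 = 25/10.55 = 2.37
ln A = ln(2.37) / 0.24 = 0.8627 / 0.24 = 3.5948
A = e^3.5948 ≈ 36.41 km²

36.4 km²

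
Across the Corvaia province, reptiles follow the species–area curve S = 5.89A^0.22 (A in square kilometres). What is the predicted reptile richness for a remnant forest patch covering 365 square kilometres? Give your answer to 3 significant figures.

S = 5.89 × 365^0.22
ln S = ln 5.89 + 0.22 × ln 365 = 1.7733 + 0.22 × 5.8999 = 3.0712
S = e^3.0712 ≈ 21.57

21.6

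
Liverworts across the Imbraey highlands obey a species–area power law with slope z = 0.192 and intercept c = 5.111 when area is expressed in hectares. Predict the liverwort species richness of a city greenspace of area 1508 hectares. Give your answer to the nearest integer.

21

S = 5.111 × 1508^0.192
ln S = ln 5.111 + 0.192 × ln 1508 = 1.6314 + 0.192 × 7.3185 = 3.0366
S = e^3.0366 ≈ 20.83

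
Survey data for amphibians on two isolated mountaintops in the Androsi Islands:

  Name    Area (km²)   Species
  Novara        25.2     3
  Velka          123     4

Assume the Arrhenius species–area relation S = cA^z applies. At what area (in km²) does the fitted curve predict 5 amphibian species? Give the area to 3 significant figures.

z = ln(4/3) / ln(123/25.2) = 0.2877 / 1.5853 = 0.1815
c = 3 / 25.2^0.1815 = 3 / 1.796 = 1.67
A = (5/1.67)^(1/0.1815) ⇒ ln A = ln(2.993)/0.1815 = 6.0419
A = e^6.0419 ≈ 420.7 km²

421 km²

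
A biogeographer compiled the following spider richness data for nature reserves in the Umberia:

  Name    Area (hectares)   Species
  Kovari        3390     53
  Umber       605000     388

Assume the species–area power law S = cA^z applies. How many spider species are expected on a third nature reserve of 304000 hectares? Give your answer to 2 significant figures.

300

z = ln(388/53) / ln(605000/3390) = 1.9907 / 5.1844 = 0.3840
c = 53 / 3390^0.3840 = 53 / 22.67 = 2.337
S₃ = 2.337 × 304000^0.3840 = 2.337 × 127.4 ≈ 297.9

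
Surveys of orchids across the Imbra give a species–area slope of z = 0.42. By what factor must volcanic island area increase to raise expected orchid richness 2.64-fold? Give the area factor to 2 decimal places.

(A₂/A₁)^0.42 = 2.64, so A₂/A₁ = 2.64^(1/0.42) = 2.64^2.381
ln(A₂/A₁) = ln 2.64 / 0.42 = 0.9708 / 0.42 = 2.3114
A₂/A₁ = e^2.3114 ≈ 10.09

10.09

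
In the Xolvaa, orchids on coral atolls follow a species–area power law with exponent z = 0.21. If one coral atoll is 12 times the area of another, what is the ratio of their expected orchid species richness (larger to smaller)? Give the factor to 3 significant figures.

1.69

S₂/S₁ = (A₂/A₁)^z = 12^0.21
ln(S₂/S₁) = 0.21 × ln 12 = 0.21 × 2.4849 = 0.5218
S₂/S₁ = e^0.5218 ≈ 1.685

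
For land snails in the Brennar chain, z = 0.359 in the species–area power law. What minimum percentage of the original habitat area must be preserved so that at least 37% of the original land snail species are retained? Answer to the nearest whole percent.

Need (A_new/A_old)^0.359 = 0.37, so A_new/A_old = 0.37^(1/0.359) = 0.37^2.786
ln(A_new/A_old) = ln 0.37 / 0.359 = -0.9943 / 0.359 = -2.7695
A_new/A_old = e^-2.7695 ≈ 0.06269

6%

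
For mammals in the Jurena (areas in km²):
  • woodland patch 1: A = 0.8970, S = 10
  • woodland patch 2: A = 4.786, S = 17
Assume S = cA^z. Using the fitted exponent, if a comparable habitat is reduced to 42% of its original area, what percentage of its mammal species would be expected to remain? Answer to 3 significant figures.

z = ln(17/10) / ln(4.786/0.897) = 0.5306 / 1.6744 = 0.3169
S_new/S_old = (A_new/A_old)^z = 0.42^0.3169 = exp(0.3169 × -0.8675) = 0.7596

76.0%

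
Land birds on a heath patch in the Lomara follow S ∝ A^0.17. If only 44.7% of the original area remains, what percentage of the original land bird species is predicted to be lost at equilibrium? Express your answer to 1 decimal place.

12.8%

S_new/S_old = (A_new/A_old)^z = 0.447^0.17
= exp(0.17 × ln 0.447) = exp(0.17 × -0.8052) = exp(-0.1369) ≈ 0.8721
Fraction lost = 1 − 0.8721 = 0.1279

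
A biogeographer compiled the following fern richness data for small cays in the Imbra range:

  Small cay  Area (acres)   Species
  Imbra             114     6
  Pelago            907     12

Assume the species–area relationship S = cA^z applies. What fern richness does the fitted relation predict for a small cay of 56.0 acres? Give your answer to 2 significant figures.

z = ln(12/6) / ln(907/114) = 0.6931 / 2.0739 = 0.3342
c = 6 / 114^0.3342 = 6 / 4.869 = 1.232
S₃ = 1.232 × 56^0.3342 = 1.232 × 3.839 ≈ 4.731

4.7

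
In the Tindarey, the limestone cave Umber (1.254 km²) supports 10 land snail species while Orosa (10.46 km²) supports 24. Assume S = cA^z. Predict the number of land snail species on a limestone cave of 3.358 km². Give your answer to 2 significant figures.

15

z = ln(24/10) / ln(10.46/1.254) = 0.8755 / 2.1212 = 0.4127
c = 10 / 1.254^0.4127 = 10 / 1.098 = 9.108
S₃ = 9.108 × 3.358^0.4127 = 9.108 × 1.649 ≈ 15.02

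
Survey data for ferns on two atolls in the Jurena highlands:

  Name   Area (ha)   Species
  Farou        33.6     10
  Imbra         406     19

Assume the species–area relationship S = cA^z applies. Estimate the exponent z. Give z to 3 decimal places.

0.258

Taking logs: ln S = ln c + z ln A, so z = (ln S₂ − ln S₁)/(ln A₂ − ln A₁).
z = ln(19/10) / ln(406/33.6) = ln(1.9) / ln(12.08) = 0.6419 / 2.4918 = 0.2576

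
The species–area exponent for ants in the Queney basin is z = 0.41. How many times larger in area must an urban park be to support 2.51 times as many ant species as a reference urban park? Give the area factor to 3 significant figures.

(A₂/A₁)^0.41 = 2.51, so A₂/A₁ = 2.51^(1/0.41) = 2.51^2.439
ln(A₂/A₁) = ln 2.51 / 0.41 = 0.9203 / 0.41 = 2.2446
A₂/A₁ = e^2.2446 ≈ 9.437

9.44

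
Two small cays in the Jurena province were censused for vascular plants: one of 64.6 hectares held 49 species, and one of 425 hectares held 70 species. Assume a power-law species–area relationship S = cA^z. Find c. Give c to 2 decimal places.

z = ln(S₂/S₁) / ln(A₂/A₁) = ln(70/49) / ln(425/64.6) = 0.3567 / 1.8839 = 0.1893
c = S₁ / A₁^z = 49 / 64.6^0.1893 = 49 / 2.202 = 22.26

22.26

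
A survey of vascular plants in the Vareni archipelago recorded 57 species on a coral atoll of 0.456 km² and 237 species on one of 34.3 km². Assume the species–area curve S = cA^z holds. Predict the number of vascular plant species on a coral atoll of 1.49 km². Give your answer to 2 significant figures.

z = ln(237/57) / ln(34.3/0.456) = 1.4250 / 4.3204 = 0.3298
c = 57 / 0.456^0.3298 = 57 / 0.7718 = 73.85
S₃ = 73.85 × 1.49^0.3298 = 73.85 × 1.141 ≈ 84.23

84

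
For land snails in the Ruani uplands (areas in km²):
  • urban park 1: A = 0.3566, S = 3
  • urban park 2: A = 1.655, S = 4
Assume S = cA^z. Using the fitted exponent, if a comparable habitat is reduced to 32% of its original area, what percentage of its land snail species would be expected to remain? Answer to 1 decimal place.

80.8%

z = ln(4/3) / ln(1.655/0.3566) = 0.2877 / 1.5349 = 0.1874
S_new/S_old = (A_new/A_old)^z = 0.32^0.1874 = exp(0.1874 × -1.1394) = 0.8077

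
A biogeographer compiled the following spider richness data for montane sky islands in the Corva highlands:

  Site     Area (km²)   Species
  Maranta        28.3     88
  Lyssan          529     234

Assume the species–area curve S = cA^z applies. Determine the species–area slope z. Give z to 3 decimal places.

0.334

Taking logs: ln S = ln c + z ln A, so z = (ln S₂ − ln S₁)/(ln A₂ − ln A₁).
z = ln(234/88) / ln(529/28.3) = ln(2.659) / ln(18.69) = 0.9780 / 2.9281 = 0.3340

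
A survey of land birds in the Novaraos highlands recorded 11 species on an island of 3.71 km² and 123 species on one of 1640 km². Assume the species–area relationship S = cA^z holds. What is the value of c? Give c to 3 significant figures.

z = ln(S₂/S₁) / ln(A₂/A₁) = ln(123/11) / ln(1640/3.71) = 2.4143 / 6.0914 = 0.3963
c = S₁ / A₁^z = 11 / 3.71^0.3963 = 11 / 1.681 = 6.542

6.54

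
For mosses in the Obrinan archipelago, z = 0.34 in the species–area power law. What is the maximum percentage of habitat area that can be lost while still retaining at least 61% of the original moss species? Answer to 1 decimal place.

Need (A_new/A_old)^0.34 = 0.61, so A_new/A_old = 0.61^(1/0.34) = 0.61^2.941
ln(A_new/A_old) = ln 0.61 / 0.34 = -0.4943 / 0.34 = -1.4538
A_new/A_old = e^-1.4538 ≈ 0.2337
Fraction that can be lost = 1 − 0.2337 = 0.7663

76.6%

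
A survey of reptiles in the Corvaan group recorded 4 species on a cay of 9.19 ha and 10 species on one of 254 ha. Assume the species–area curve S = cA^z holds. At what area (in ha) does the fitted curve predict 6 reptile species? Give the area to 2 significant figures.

z = ln(10/4) / ln(254/9.19) = 0.9163 / 3.3192 = 0.2761
c = 4 / 9.19^0.2761 = 4 / 1.845 = 2.168
A = (6/2.168)^(1/0.2761) ⇒ ln A = ln(2.767)/0.2761 = 3.6869
A = e^3.6869 ≈ 39.92 ha

40 ha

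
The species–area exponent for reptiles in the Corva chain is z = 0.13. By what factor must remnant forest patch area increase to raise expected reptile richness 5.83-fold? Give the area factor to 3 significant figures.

776000

(A₂/A₁)^0.13 = 5.83, so A₂/A₁ = 5.83^(1/0.13) = 5.83^7.692
ln(A₂/A₁) = ln 5.83 / 0.13 = 1.7630 / 0.13 = 13.5617
A₂/A₁ = e^13.5617 ≈ 775815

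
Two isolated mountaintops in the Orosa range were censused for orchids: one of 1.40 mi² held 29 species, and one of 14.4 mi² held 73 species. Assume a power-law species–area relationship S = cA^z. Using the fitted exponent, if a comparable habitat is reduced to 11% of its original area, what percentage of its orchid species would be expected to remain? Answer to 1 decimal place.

z = ln(73/29) / ln(14.4/1.4) = 0.9232 / 2.3308 = 0.3961
S_new/S_old = (A_new/A_old)^z = 0.11^0.3961 = exp(0.3961 × -2.2073) = 0.4172

41.7%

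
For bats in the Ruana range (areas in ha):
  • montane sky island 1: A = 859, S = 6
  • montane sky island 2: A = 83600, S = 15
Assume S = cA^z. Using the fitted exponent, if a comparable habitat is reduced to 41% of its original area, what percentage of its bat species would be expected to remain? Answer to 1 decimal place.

83.7%

z = ln(15/6) / ln(83600/859) = 0.9163 / 4.5780 = 0.2001
S_new/S_old = (A_new/A_old)^z = 0.41^0.2001 = exp(0.2001 × -0.8916) = 0.8366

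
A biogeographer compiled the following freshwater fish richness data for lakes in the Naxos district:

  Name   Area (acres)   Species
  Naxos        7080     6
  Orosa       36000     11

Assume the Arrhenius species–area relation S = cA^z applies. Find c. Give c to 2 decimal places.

z = ln(S₂/S₁) / ln(A₂/A₁) = ln(11/6) / ln(36000/7080) = 0.6061 / 1.6262 = 0.3727
c = S₁ / A₁^z = 6 / 7080^0.3727 = 6 / 27.23 = 0.2204

0.22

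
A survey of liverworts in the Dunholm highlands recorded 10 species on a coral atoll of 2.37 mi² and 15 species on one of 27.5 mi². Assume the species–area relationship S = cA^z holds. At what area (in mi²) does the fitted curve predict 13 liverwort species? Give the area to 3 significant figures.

11.6 mi²

z = ln(15/10) / ln(27.5/2.37) = 0.4055 / 2.4513 = 0.1654
c = 10 / 2.37^0.1654 = 10 / 1.153 = 8.67
A = (13/8.67)^(1/0.1654) ⇒ ln A = ln(1.499)/0.1654 = 2.4490
A = e^2.4490 ≈ 11.58 mi²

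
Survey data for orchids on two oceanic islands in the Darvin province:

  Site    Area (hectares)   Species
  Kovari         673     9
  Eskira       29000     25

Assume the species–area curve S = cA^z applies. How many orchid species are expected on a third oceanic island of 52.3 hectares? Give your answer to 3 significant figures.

z = ln(25/9) / ln(29000/673) = 1.0217 / 3.7633 = 0.2715
c = 9 / 673^0.2715 = 9 / 5.858 = 1.536
S₃ = 1.536 × 52.3^0.2715 = 1.536 × 2.928 ≈ 4.498

4.50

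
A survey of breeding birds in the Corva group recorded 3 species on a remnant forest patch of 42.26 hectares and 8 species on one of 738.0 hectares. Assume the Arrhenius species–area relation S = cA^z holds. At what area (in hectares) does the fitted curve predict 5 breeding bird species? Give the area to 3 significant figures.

z = ln(8/3) / ln(738/42.26) = 0.9808 / 2.8601 = 0.3429
c = 3 / 42.26^0.3429 = 3 / 3.611 = 0.8309
A = (5/0.8309)^(1/0.3429) ⇒ ln A = ln(6.018)/0.3429 = 5.2334
A = e^5.2334 ≈ 187.4 hectares

187 hectares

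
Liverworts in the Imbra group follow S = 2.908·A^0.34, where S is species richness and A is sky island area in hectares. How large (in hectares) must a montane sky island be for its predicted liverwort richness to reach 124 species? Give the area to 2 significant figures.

124 = 2.908 × A^0.34  ⇒  A^0.34 = 124/2.908 = 42.64
ln A = ln(42.64) / 0.34 = 3.7528 / 0.34 = 11.0377
A = e^11.0377 ≈ 62174 hectares

62000 hectares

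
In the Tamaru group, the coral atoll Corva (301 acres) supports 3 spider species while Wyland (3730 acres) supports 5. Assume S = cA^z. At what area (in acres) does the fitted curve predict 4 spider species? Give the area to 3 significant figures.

z = ln(5/3) / ln(3730/301) = 0.5108 / 2.5171 = 0.2029
c = 3 / 301^0.2029 = 3 / 3.184 = 0.9421
A = (4/0.9421)^(1/0.2029) ⇒ ln A = ln(4.246)/0.2029 = 7.1246
A = e^7.1246 ≈ 1242 acres

1240 acres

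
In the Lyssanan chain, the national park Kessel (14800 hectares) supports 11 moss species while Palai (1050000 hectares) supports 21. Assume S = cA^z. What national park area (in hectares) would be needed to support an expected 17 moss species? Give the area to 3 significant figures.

z = ln(21/11) / ln(1050000/14800) = 0.6466 / 4.2619 = 0.1517
c = 11 / 14800^0.1517 = 11 / 4.293 = 2.563
A = (17/2.563)^(1/0.1517) ⇒ ln A = ln(6.634)/0.1517 = 12.4716
A = e^12.4716 ≈ 260814 hectares

261000 hectares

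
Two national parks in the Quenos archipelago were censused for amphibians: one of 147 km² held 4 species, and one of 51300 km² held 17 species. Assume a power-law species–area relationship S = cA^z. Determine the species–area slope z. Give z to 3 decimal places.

Taking logs: ln S = ln c + z ln A, so z = (ln S₂ − ln S₁)/(ln A₂ − ln A₁).
z = ln(17/4) / ln(51300/147) = ln(4.25) / ln(349) = 1.4469 / 5.8550 = 0.2471

0.247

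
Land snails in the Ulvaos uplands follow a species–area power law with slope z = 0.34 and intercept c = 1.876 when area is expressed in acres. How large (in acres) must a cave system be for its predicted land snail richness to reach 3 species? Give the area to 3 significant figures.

3.98 acres

3 = 1.876 × A^0.34  ⇒  A^0.34 = 3/1.876 = 1.599
ln A = ln(1.599) / 0.34 = 0.4695 / 0.34 = 1.3808
A = e^1.3808 ≈ 3.978 acres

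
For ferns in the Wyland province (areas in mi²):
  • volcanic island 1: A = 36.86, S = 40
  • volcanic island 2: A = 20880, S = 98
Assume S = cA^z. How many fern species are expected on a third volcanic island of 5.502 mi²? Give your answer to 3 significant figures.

30.6

z = ln(98/40) / ln(20880/36.86) = 0.8961 / 6.3394 = 0.1414
c = 40 / 36.86^0.1414 = 40 / 1.665 = 24.02
S₃ = 24.02 × 5.502^0.1414 = 24.02 × 1.273 ≈ 30.57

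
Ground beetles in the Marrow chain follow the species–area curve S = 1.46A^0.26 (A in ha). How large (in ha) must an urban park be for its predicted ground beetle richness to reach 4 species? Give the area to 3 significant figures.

48.2 ha

4 = 1.46 × A^0.26  ⇒  A^0.26 = 4/1.46 = 2.74
ln A = ln(2.74) / 0.26 = 1.0079 / 0.26 = 3.8764
A = e^3.8764 ≈ 48.25 ha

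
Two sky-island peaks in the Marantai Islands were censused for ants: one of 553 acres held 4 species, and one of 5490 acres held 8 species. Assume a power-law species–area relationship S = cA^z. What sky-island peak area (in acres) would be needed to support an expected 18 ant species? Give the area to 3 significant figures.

z = ln(8/4) / ln(5490/553) = 0.6931 / 2.2953 = 0.3020
c = 4 / 553^0.3020 = 4 / 6.734 = 0.594
A = (18/0.594)^(1/0.3020) ⇒ ln A = ln(30.3)/0.3020 = 11.2960
A = e^11.2960 ≈ 80502 acres

80500 acres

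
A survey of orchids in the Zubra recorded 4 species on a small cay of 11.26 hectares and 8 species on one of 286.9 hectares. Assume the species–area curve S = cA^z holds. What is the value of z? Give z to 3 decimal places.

Taking logs: ln S = ln c + z ln A, so z = (ln S₂ − ln S₁)/(ln A₂ − ln A₁).
z = ln(8/4) / ln(286.9/11.26) = ln(2) / ln(25.48) = 0.6931 / 3.2379 = 0.2141

0.214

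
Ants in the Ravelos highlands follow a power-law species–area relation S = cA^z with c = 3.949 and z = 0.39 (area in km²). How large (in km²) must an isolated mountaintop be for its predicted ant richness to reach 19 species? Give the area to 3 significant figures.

56.2 km²

19 = 3.949 × A^0.39  ⇒  A^0.39 = 19/3.949 = 4.811
ln A = ln(4.811) / 0.39 = 1.5710 / 0.39 = 4.0281
A = e^4.0281 ≈ 56.16 km²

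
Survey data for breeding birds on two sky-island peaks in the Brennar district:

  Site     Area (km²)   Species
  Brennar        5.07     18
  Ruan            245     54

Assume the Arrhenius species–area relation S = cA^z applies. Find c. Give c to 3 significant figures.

11.4

z = ln(S₂/S₁) / ln(A₂/A₁) = ln(54/18) / ln(245/5.07) = 1.0986 / 3.8779 = 0.2833
c = S₁ / A₁^z = 18 / 5.07^0.2833 = 18 / 1.584 = 11.36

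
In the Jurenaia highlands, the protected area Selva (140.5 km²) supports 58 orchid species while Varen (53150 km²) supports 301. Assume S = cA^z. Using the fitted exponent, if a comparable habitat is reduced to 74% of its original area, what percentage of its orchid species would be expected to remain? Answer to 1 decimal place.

92.0%

z = ln(301/58) / ln(53150/140.5) = 1.6467 / 5.9357 = 0.2774
S_new/S_old = (A_new/A_old)^z = 0.74^0.2774 = exp(0.2774 × -0.3011) = 0.9199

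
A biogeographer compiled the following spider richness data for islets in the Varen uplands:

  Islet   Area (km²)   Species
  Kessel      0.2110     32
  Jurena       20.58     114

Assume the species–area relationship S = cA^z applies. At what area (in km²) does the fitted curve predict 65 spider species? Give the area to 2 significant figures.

2.7 km²

z = ln(114/32) / ln(20.58/0.211) = 1.2705 / 4.5802 = 0.2774
c = 32 / 0.211^0.2774 = 32 / 0.6495 = 49.27
A = (65/49.27)^(1/0.2774) ⇒ ln A = ln(1.319)/0.2774 = 0.9989
A = e^0.9989 ≈ 2.715 km²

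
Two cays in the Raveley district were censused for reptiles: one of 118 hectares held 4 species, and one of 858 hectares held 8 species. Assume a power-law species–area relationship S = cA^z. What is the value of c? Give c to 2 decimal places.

z = ln(S₂/S₁) / ln(A₂/A₁) = ln(8/4) / ln(858/118) = 0.6931 / 1.9839 = 0.3494
c = S₁ / A₁^z = 4 / 118^0.3494 = 4 / 5.295 = 0.7554

0.76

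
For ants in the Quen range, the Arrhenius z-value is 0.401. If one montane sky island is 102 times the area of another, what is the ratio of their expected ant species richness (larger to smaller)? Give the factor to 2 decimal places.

6.39

S₂/S₁ = (A₂/A₁)^z = 102^0.401
ln(S₂/S₁) = 0.401 × ln 102 = 0.401 × 4.6250 = 1.8546
S₂/S₁ = e^1.8546 ≈ 6.389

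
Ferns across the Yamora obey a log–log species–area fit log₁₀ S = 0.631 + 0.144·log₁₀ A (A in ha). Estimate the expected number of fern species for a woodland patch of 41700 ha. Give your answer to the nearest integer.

20

S = 4.276 × 41700^0.144
ln S = ln 4.276 + 0.144 × ln 41700 = 1.4529 + 0.144 × 10.6383 = 2.9848
S = e^2.9848 ≈ 19.78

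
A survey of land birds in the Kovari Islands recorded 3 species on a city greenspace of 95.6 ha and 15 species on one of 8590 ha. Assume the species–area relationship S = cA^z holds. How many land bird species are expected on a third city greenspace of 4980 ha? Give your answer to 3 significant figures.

12.3

z = ln(15/3) / ln(8590/95.6) = 1.6094 / 4.4982 = 0.3578
c = 3 / 95.6^0.3578 = 3 / 5.112 = 0.5868
S₃ = 0.5868 × 4980^0.3578 = 0.5868 × 21.03 ≈ 12.34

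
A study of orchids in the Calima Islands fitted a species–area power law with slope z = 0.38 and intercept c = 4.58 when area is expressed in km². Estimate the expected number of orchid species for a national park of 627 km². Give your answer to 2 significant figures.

S = 4.58 × 627^0.38 = 4.58 × 11.56 ≈ 52.95

53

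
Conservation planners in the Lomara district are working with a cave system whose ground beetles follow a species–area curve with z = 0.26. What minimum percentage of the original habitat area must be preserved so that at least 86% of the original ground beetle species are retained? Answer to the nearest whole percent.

Need (A_new/A_old)^0.26 = 0.86, so A_new/A_old = 0.86^(1/0.26) = 0.86^3.846
ln(A_new/A_old) = ln 0.86 / 0.26 = -0.1508 / 0.26 = -0.5801
A_new/A_old = e^-0.5801 ≈ 0.5598

56%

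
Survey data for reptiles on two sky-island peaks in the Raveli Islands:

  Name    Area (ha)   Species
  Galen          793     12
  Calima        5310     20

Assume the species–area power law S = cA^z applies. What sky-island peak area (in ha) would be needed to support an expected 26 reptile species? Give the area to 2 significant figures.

14000 ha

z = ln(20/12) / ln(5310/793) = 0.5108 / 1.9015 = 0.2686
c = 12 / 793^0.2686 = 12 / 6.01 = 1.997
A = (26/1.997)^(1/0.2686) ⇒ ln A = ln(13.02)/0.2686 = 9.5540
A = e^9.5540 ≈ 14101 ha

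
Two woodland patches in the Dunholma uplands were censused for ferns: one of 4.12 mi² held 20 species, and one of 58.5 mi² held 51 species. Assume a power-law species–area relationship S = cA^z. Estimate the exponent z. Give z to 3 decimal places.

0.353

Taking logs: ln S = ln c + z ln A, so z = (ln S₂ − ln S₁)/(ln A₂ − ln A₁).
z = ln(51/20) / ln(58.5/4.12) = ln(2.55) / ln(14.2) = 0.9361 / 2.6532 = 0.3528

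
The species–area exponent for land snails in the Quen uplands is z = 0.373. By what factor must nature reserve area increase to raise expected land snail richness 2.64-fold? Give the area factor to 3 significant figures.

13.5

(A₂/A₁)^0.373 = 2.64, so A₂/A₁ = 2.64^(1/0.373) = 2.64^2.681
ln(A₂/A₁) = ln 2.64 / 0.373 = 0.9708 / 0.373 = 2.6026
A₂/A₁ = e^2.6026 ≈ 13.5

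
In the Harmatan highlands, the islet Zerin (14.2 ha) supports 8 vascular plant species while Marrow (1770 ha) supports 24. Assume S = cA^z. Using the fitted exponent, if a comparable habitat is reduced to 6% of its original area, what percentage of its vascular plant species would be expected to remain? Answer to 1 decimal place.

52.7%

z = ln(24/8) / ln(1770/14.2) = 1.0986 / 4.8255 = 0.2277
S_new/S_old = (A_new/A_old)^z = 0.06^0.2277 = exp(0.2277 × -2.8134) = 0.527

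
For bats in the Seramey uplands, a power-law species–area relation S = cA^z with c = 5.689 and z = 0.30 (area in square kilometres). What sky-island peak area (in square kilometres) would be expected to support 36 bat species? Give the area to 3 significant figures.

36 = 5.689 × A^0.3  ⇒  A^0.3 = 36/5.689 = 6.328
ln A = ln(6.328) / 0.3 = 1.8450 / 0.3 = 6.1499
A = e^6.1499 ≈ 468.7 square kilometres

469 square kilometres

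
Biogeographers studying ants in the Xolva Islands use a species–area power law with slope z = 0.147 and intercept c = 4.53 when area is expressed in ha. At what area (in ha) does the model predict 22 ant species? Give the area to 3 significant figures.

46700 ha

22 = 4.53 × A^0.147  ⇒  A^0.147 = 22/4.53 = 4.857
ln A = ln(4.857) / 0.147 = 1.5803 / 0.147 = 10.7505
A = e^10.7505 ≈ 46652 ha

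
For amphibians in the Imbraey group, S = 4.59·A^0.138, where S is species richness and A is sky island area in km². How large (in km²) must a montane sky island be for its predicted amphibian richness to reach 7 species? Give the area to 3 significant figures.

21.3 km²

7 = 4.59 × A^0.138  ⇒  A^0.138 = 7/4.59 = 1.525
ln A = ln(1.525) / 0.138 = 0.4220 / 0.138 = 3.0582
A = e^3.0582 ≈ 21.29 km²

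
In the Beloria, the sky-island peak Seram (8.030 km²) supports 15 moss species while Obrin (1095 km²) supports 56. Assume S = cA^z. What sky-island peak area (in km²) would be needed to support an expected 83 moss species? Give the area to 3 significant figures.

z = ln(56/15) / ln(1095/8.03) = 1.3173 / 4.9153 = 0.2680
c = 15 / 8.03^0.2680 = 15 / 1.748 = 8.583
A = (83/8.583)^(1/0.2680) ⇒ ln A = ln(9.671)/0.2680 = 8.4668
A = e^8.4668 ≈ 4754 km²

4750 km²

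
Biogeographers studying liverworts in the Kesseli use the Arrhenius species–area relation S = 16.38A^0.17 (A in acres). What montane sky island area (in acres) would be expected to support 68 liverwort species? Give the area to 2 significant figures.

4300 acres

68 = 16.38 × A^0.17  ⇒  A^0.17 = 68/16.38 = 4.151
ln A = ln(4.151) / 0.17 = 1.4234 / 0.17 = 8.3732
A = e^8.3732 ≈ 4330 acres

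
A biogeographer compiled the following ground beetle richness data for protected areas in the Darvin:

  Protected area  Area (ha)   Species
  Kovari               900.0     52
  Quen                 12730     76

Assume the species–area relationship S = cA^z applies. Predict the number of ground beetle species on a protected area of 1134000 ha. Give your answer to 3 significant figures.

145

z = ln(76/52) / ln(12730/900) = 0.3795 / 2.6493 = 0.1432
c = 52 / 900^0.1432 = 52 / 2.65 = 19.63
S₃ = 19.63 × 1134000^0.1432 = 19.63 × 7.367 ≈ 144.6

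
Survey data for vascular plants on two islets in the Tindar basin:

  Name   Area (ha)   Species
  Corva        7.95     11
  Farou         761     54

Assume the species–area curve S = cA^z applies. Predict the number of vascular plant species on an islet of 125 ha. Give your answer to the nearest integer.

29

z = ln(54/11) / ln(761/7.95) = 1.5911 / 4.5615 = 0.3488
c = 11 / 7.95^0.3488 = 11 / 2.061 = 5.337
S₃ = 5.337 × 125^0.3488 = 5.337 × 5.388 ≈ 28.76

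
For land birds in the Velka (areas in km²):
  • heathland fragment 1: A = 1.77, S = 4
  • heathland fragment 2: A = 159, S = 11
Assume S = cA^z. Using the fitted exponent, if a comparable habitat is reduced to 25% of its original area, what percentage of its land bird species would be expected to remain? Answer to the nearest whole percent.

73%

z = ln(11/4) / ln(159/1.77) = 1.0116 / 4.4979 = 0.2249
S_new/S_old = (A_new/A_old)^z = 0.25^0.2249 = exp(0.2249 × -1.3863) = 0.7321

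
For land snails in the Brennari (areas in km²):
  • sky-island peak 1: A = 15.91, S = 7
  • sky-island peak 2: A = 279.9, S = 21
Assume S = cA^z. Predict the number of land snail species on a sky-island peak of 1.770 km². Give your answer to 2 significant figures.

z = ln(21/7) / ln(279.9/15.91) = 1.0986 / 2.8675 = 0.3831
c = 7 / 15.91^0.3831 = 7 / 2.887 = 2.425
S₃ = 2.425 × 1.77^0.3831 = 2.425 × 1.245 ≈ 3.018

3.0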